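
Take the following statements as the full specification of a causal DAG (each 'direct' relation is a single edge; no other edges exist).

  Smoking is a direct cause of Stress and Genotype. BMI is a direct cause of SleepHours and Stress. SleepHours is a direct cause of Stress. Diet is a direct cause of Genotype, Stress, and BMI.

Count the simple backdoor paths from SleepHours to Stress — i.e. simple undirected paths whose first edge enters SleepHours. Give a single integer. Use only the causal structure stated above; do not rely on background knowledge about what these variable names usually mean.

3

A backdoor path from SleepHours to Stress is any simple undirected path whose first edge points into SleepHours (i.e. leaves SleepHours via a parent).
Parents of SleepHours: {BMI}.
Enumerating:
  P1: SleepHours <- BMI <- Diet -> Stress
  P2: SleepHours <- BMI <- Diet -> Genotype <- Smoking -> Stress
  P3: SleepHours <- BMI -> Stress
That exhausts the simple backdoor paths. Count: 3.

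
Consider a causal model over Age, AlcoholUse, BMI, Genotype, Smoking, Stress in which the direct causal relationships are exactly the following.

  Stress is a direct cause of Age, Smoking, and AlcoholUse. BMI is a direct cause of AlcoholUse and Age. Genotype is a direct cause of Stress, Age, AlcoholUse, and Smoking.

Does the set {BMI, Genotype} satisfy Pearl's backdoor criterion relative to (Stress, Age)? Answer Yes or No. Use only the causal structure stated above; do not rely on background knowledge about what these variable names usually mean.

Yes

Backdoor paths from Stress to Age (paths whose first edge points into Stress):
  P1: Stress <- Genotype -> Age
  P2: Stress <- Genotype -> AlcoholUse <- BMI -> Age
Condition 1 (no descendant of Stress in the set): holds — descendants of Stress are {Age, AlcoholUse, Smoking}; none are in {BMI, Genotype}.
Condition 2 (every backdoor path blocked by {BMI, Genotype}):
  P1: blocked at fork node Genotype ∈ conditioning set.
  P2: blocked at fork node Genotype ∈ conditioning set.
{BMI, Genotype} satisfies the backdoor criterion.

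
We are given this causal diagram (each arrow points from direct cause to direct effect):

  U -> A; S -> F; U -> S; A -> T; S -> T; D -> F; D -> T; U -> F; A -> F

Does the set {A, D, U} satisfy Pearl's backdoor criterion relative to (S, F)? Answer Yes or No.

Backdoor paths from S to F (paths whose first edge points into S):
  P1: S <- U -> A -> T <- D -> F
  P2: S <- U -> A -> F
  P3: S <- U -> F
Condition 1 (no descendant of S in the set): holds — descendants of S are {F, T}; none are in {A, D, U}.
Condition 2 (every backdoor path blocked by {A, D, U}):
  P1: blocked at fork node U ∈ conditioning set.
  P2: blocked at fork node U ∈ conditioning set.
  P3: blocked at fork node U ∈ conditioning set.
{A, D, U} satisfies the backdoor criterion.

Yes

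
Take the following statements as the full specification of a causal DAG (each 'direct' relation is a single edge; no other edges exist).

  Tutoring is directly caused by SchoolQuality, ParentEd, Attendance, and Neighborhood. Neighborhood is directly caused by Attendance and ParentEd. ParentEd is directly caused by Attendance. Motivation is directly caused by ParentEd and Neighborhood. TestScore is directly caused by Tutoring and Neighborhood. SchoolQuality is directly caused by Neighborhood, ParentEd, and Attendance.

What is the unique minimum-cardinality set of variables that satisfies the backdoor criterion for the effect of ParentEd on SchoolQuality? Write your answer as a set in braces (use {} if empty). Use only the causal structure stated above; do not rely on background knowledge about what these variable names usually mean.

{Attendance}

Variables eligible for adjustment (non-descendants of ParentEd, excluding ParentEd and SchoolQuality): {Attendance}.
Backdoor paths from ParentEd to SchoolQuality:
  P1: ParentEd <- Attendance -> Neighborhood -> SchoolQuality
  P2: ParentEd <- Attendance -> Neighborhood -> Tutoring <- SchoolQuality
  P3: ParentEd <- Attendance -> Neighborhood -> TestScore <- Tutoring <- SchoolQuality
  P4: ParentEd <- Attendance -> SchoolQuality
  P5: ParentEd <- Attendance -> Tutoring <- Neighborhood -> SchoolQuality
  P6: ParentEd <- Attendance -> Tutoring <- SchoolQuality
  P7: ParentEd <- Attendance -> Tutoring -> TestScore <- Neighborhood -> SchoolQuality
The empty set is not sufficient: P1 (ParentEd <- Attendance -> Neighborhood -> SchoolQuality) has no collider blocking it and no conditioned non-collider, so it is open.
Try {Attendance}:
  P1: blocked at fork node Attendance ∈ conditioning set.
  P2: blocked at fork node Attendance ∈ conditioning set.
  P3: blocked at fork node Attendance ∈ conditioning set.
  P4: blocked at fork node Attendance ∈ conditioning set.
  P5: blocked at fork node Attendance ∈ conditioning set.
  P6: blocked at fork node Attendance ∈ conditioning set.
  P7: blocked at fork node Attendance ∈ conditioning set.
{Attendance} contains no descendant of ParentEd and blocks every backdoor path.
{Attendance} is the unique smallest valid adjustment set.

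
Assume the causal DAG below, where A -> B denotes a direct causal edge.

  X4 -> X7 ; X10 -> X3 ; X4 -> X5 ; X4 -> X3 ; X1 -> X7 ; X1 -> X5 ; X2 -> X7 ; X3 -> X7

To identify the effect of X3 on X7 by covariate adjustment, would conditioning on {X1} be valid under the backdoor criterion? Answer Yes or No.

Backdoor paths from X3 to X7 (paths whose first edge points into X3):
  P1: X3 <- X4 -> X7
  P2: X3 <- X4 -> X5 <- X1 -> X7
Condition 1 (no descendant of X3 in the set): holds — descendants of X3 are {X7}; none are in {X1}.
Condition 2 (every backdoor path blocked by {X1}):
  P1: open — no interior node is in the conditioning set.
  P2: blocked at collider X5 (neither it nor any descendant is in the conditioning set).
{X1} does not satisfy the backdoor criterion.

No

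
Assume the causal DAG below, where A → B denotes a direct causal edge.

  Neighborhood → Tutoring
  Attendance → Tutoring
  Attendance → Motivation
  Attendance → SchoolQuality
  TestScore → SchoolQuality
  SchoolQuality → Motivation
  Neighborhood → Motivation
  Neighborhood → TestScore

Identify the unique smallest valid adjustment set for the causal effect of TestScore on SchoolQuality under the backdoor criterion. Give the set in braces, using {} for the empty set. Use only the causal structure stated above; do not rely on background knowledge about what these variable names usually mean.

Variables eligible for adjustment (non-descendants of TestScore, excluding TestScore and SchoolQuality): {Attendance, Neighborhood, Tutoring}.
Backdoor paths from TestScore to SchoolQuality:
  P1: TestScore <- Neighborhood -> Motivation <- Attendance -> SchoolQuality
  P2: TestScore <- Neighborhood -> Motivation <- SchoolQuality
  P3: TestScore <- Neighborhood -> Tutoring <- Attendance -> SchoolQuality
  P4: TestScore <- Neighborhood -> Tutoring <- Attendance -> Motivation <- SchoolQuality
Each backdoor path contains an unconditioned collider, so every path is already blocked with the empty conditioning set:
  P1: blocked at collider Motivation (neither it nor any descendant is in the conditioning set).
  P2: blocked at collider Motivation (neither it nor any descendant is in the conditioning set).
  P3: blocked at collider Tutoring (neither it nor any descendant is in the conditioning set).
  P4: blocked at collider Tutoring (neither it nor any descendant is in the conditioning set).
The empty set is therefore the unique smallest valid set.

{}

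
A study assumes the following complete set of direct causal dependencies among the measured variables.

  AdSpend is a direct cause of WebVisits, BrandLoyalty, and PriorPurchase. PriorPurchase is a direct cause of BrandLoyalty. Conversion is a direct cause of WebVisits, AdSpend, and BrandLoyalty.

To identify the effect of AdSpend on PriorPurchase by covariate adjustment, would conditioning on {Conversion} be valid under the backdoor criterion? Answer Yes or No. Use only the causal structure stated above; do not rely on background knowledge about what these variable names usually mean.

Backdoor paths from AdSpend to PriorPurchase (paths whose first edge points into AdSpend):
  P1: AdSpend <- Conversion -> BrandLoyalty <- PriorPurchase
Condition 1 (no descendant of AdSpend in the set): holds — descendants of AdSpend are {BrandLoyalty, PriorPurchase, WebVisits}; none are in {Conversion}.
Condition 2 (every backdoor path blocked by {Conversion}):
  P1: blocked at fork node Conversion ∈ conditioning set.
{Conversion} satisfies the backdoor criterion.

Yes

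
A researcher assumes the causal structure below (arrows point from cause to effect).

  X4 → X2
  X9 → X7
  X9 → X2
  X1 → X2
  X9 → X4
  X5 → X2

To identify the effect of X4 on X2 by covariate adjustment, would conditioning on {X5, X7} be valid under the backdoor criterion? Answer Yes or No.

Backdoor paths from X4 to X2 (paths whose first edge points into X4):
  P1: X4 <- X9 -> X2
Condition 1 (no descendant of X4 in the set): holds — descendants of X4 are {X2}; none are in {X5, X7}.
Condition 2 (every backdoor path blocked by {X5, X7}):
  P1: open — no interior node is in the conditioning set.
{X5, X7} does not satisfy the backdoor criterion.

No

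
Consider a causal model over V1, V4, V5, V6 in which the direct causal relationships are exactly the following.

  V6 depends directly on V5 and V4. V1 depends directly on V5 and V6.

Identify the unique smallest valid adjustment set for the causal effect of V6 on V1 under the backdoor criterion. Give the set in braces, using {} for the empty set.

{V5}

Variables eligible for adjustment (non-descendants of V6, excluding V6 and V1): {V4, V5}.
Backdoor paths from V6 to V1:
  P1: V6 <- V5 -> V1
The empty set is not sufficient: P1 (V6 <- V5 -> V1) has no collider blocking it and no conditioned non-collider, so it is open.
Try {V5}:
  P1: blocked at fork node V5 ∈ conditioning set.
{V5} contains no descendant of V6 and blocks every backdoor path.
No other singleton works — e.g. {V4} leaves P1 open — so {V5} is the unique smallest valid adjustment set.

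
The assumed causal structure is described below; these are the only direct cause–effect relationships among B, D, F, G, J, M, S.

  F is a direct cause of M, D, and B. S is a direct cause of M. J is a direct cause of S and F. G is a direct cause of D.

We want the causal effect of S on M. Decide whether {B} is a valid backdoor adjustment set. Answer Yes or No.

Backdoor paths from S to M (paths whose first edge points into S):
  P1: S <- J -> F -> M
Condition 1 (no descendant of S in the set): holds — descendants of S are {M}; none are in {B}.
Condition 2 (every backdoor path blocked by {B}):
  P1: open — no interior node is in the conditioning set.
{B} does not satisfy the backdoor criterion.

No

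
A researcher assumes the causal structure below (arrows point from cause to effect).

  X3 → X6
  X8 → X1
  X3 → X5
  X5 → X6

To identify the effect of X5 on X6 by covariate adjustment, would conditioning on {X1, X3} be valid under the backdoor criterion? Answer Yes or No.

Yes

Backdoor paths from X5 to X6 (paths whose first edge points into X5):
  P1: X5 <- X3 -> X6
Condition 1 (no descendant of X5 in the set): holds — descendants of X5 are {X6}; none are in {X1, X3}.
Condition 2 (every backdoor path blocked by {X1, X3}):
  P1: blocked at fork node X3 ∈ conditioning set.
{X1, X3} satisfies the backdoor criterion.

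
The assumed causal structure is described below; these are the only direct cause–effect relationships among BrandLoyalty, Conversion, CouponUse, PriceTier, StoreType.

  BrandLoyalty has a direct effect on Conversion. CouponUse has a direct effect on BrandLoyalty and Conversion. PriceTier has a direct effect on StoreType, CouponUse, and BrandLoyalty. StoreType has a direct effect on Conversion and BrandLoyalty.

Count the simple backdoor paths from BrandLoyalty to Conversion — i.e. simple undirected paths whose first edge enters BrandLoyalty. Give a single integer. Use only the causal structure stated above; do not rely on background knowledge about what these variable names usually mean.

A backdoor path from BrandLoyalty to Conversion is any simple undirected path whose first edge points into BrandLoyalty (i.e. leaves BrandLoyalty via a parent).
Parents of BrandLoyalty: {CouponUse, PriceTier, StoreType}.
Enumerating:
  P1: BrandLoyalty <- PriceTier -> CouponUse -> Conversion
  P2: BrandLoyalty <- PriceTier -> StoreType -> Conversion
  P3: BrandLoyalty <- CouponUse <- PriceTier -> StoreType -> Conversion
  P4: BrandLoyalty <- CouponUse -> Conversion
  P5: BrandLoyalty <- StoreType <- PriceTier -> CouponUse -> Conversion
  P6: BrandLoyalty <- StoreType -> Conversion
That exhausts the simple backdoor paths. Count: 6.

6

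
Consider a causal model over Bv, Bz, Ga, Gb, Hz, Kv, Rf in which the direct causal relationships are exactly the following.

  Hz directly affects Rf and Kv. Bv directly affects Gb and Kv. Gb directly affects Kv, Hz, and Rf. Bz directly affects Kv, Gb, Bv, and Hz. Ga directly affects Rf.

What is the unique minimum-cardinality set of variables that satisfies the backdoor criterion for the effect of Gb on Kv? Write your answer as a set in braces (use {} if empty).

{Bv, Bz}

Variables eligible for adjustment (non-descendants of Gb, excluding Gb and Kv): {Bv, Bz, Ga}.
Backdoor paths from Gb to Kv:
  P1: Gb <- Bz -> Bv -> Kv
  P2: Gb <- Bz -> Hz -> Kv
  P3: Gb <- Bz -> Kv
  P4: Gb <- Bv <- Bz -> Hz -> Kv
  P5: Gb <- Bv <- Bz -> Kv
  P6: Gb <- Bv -> Kv
The empty set is not sufficient: P1 (Gb <- Bz -> Bv -> Kv) has no collider blocking it and no conditioned non-collider, so it is open.
Try {Bv, Bz}:
  P1: blocked at fork node Bz ∈ conditioning set.
  P2: blocked at fork node Bz ∈ conditioning set.
  P3: blocked at fork node Bz ∈ conditioning set.
  P4: blocked at chain node Bv ∈ conditioning set.
  P5: blocked at chain node Bv ∈ conditioning set.
  P6: blocked at fork node Bv ∈ conditioning set.
{Bv, Bz} contains no descendant of Gb and blocks every backdoor path.
Every element of {Bv, Bz} is needed (dropping Bv leaves P6 open; dropping Bz leaves P2 open), so no proper subset is valid.
Among all size-2 subsets of the eligible variables, only {Bv, Bz} blocks every backdoor path, so it is the unique smallest valid adjustment set.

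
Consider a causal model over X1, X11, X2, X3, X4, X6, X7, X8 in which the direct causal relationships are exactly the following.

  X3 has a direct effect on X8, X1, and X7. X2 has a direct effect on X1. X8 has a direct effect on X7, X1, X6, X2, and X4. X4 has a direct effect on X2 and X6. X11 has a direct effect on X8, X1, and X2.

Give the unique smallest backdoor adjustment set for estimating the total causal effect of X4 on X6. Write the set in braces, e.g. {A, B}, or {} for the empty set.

{X8}

Variables eligible for adjustment (non-descendants of X4, excluding X4 and X6): {X11, X3, X7, X8}.
Backdoor paths from X4 to X6:
  P1: X4 <- X8 -> X6
The empty set is not sufficient: P1 (X4 <- X8 -> X6) has no collider blocking it and no conditioned non-collider, so it is open.
Try {X8}:
  P1: blocked at fork node X8 ∈ conditioning set.
{X8} contains no descendant of X4 and blocks every backdoor path.
No other singleton works — e.g. {X11} leaves P1 open — so {X8} is the unique smallest valid adjustment set.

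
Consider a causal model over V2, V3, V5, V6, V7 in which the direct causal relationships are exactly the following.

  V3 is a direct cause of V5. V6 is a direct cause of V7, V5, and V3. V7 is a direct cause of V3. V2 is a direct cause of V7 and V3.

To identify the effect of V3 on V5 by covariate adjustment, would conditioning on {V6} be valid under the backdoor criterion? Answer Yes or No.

Backdoor paths from V3 to V5 (paths whose first edge points into V3):
  P1: V3 <- V2 -> V7 <- V6 -> V5
  P2: V3 <- V6 -> V5
  P3: V3 <- V7 <- V6 -> V5
Condition 1 (no descendant of V3 in the set): holds — descendants of V3 are {V5}; none are in {V6}.
Condition 2 (every backdoor path blocked by {V6}):
  P1: blocked at collider V7 (neither it nor any descendant is in the conditioning set).
  P2: blocked at fork node V6 ∈ conditioning set.
  P3: blocked at fork node V6 ∈ conditioning set.
{V6} satisfies the backdoor criterion.

Yes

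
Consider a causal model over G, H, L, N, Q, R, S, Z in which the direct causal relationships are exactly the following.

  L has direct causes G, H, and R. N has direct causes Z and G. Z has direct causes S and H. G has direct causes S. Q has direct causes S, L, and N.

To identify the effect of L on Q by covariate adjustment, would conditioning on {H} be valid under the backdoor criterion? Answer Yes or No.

No

Backdoor paths from L to Q (paths whose first edge points into L):
  P1: L <- H -> Z <- S -> G -> N -> Q
  P2: L <- H -> Z <- S -> Q
  P3: L <- H -> Z -> N <- G <- S -> Q
  P4: L <- H -> Z -> N -> Q
  P5: L <- G <- S -> Z -> N -> Q
  P6: L <- G <- S -> Q
  P7: L <- G -> N <- Z <- S -> Q
  P8: L <- G -> N -> Q
Condition 1 (no descendant of L in the set): holds — descendants of L are {Q}; none are in {H}.
Condition 2 (every backdoor path blocked by {H}):
  P1: blocked at fork node H ∈ conditioning set.
  P2: blocked at fork node H ∈ conditioning set.
  P3: blocked at fork node H ∈ conditioning set.
  P4: blocked at fork node H ∈ conditioning set.
  P5: open — no interior node is in the conditioning set.
  P6: open — no interior node is in the conditioning set.
  P7: blocked at collider N (neither it nor any descendant is in the conditioning set).
  P8: open — no interior node is in the conditioning set.
{H} does not satisfy the backdoor criterion.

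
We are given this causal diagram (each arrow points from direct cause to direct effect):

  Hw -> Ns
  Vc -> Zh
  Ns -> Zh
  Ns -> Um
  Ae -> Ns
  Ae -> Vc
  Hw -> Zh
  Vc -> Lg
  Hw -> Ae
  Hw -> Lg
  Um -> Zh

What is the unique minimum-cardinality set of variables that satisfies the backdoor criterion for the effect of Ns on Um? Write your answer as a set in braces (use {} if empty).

Variables eligible for adjustment (non-descendants of Ns, excluding Ns and Um): {Ae, Hw, Lg, Vc}.
Backdoor paths from Ns to Um:
  P1: Ns <- Hw -> Ae -> Vc -> Zh <- Um
  P2: Ns <- Hw -> Zh <- Um
  P3: Ns <- Hw -> Lg <- Vc -> Zh <- Um
  P4: Ns <- Ae <- Hw -> Zh <- Um
  P5: Ns <- Ae <- Hw -> Lg <- Vc -> Zh <- Um
  P6: Ns <- Ae -> Vc -> Zh <- Um
  P7: Ns <- Ae -> Vc -> Lg <- Hw -> Zh <- Um
Each backdoor path contains an unconditioned collider, so every path is already blocked with the empty conditioning set:
  P1: blocked at collider Zh (neither it nor any descendant is in the conditioning set).
  P2: blocked at collider Zh (neither it nor any descendant is in the conditioning set).
  P3: blocked at collider Lg (neither it nor any descendant is in the conditioning set).
  P4: blocked at collider Zh (neither it nor any descendant is in the conditioning set).
  P5: blocked at collider Lg (neither it nor any descendant is in the conditioning set).
  P6: blocked at collider Zh (neither it nor any descendant is in the conditioning set).
  P7: blocked at collider Lg (neither it nor any descendant is in the conditioning set).
The empty set is therefore the unique smallest valid set.

{}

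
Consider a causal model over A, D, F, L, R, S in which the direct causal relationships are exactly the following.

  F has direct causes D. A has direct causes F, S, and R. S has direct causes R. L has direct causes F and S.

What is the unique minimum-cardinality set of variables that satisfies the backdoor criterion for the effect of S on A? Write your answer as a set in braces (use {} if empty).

Variables eligible for adjustment (non-descendants of S, excluding S and A): {D, F, R}.
Backdoor paths from S to A:
  P1: S <- R -> A
The empty set is not sufficient: P1 (S <- R -> A) has no collider blocking it and no conditioned non-collider, so it is open.
Try {R}:
  P1: blocked at fork node R ∈ conditioning set.
{R} contains no descendant of S and blocks every backdoor path.
No other singleton works — e.g. {D} leaves P1 open — so {R} is the unique smallest valid adjustment set.

{R}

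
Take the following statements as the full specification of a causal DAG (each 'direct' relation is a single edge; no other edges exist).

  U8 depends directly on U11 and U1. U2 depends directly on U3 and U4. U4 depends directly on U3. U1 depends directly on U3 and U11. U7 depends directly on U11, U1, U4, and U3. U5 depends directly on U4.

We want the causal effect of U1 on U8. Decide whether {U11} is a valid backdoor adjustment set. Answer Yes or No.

Backdoor paths from U1 to U8 (paths whose first edge points into U1):
  P1: U1 <- U3 -> U4 -> U7 <- U11 -> U8
  P2: U1 <- U3 -> U2 <- U4 -> U7 <- U11 -> U8
  P3: U1 <- U3 -> U7 <- U11 -> U8
  P4: U1 <- U11 -> U8
Condition 1 (no descendant of U1 in the set): holds — descendants of U1 are {U7, U8}; none are in {U11}.
Condition 2 (every backdoor path blocked by {U11}):
  P1: blocked at collider U7 (neither it nor any descendant is in the conditioning set).
  P2: blocked at collider U2 (neither it nor any descendant is in the conditioning set).
  P3: blocked at collider U7 (neither it nor any descendant is in the conditioning set).
  P4: blocked at fork node U11 ∈ conditioning set.
{U11} satisfies the backdoor criterion.

Yes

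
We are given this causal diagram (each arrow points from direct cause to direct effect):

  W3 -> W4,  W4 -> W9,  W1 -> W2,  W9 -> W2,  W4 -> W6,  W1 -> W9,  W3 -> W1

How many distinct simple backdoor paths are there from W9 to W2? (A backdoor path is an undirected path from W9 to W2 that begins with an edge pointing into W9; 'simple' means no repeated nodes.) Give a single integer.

A backdoor path from W9 to W2 is any simple undirected path whose first edge points into W9 (i.e. leaves W9 via a parent).
Parents of W9: {W1, W4}.
Enumerating:
  P1: W9 <- W1 -> W2
  P2: W9 <- W4 <- W3 -> W1 -> W2
That exhausts the simple backdoor paths. Count: 2.

2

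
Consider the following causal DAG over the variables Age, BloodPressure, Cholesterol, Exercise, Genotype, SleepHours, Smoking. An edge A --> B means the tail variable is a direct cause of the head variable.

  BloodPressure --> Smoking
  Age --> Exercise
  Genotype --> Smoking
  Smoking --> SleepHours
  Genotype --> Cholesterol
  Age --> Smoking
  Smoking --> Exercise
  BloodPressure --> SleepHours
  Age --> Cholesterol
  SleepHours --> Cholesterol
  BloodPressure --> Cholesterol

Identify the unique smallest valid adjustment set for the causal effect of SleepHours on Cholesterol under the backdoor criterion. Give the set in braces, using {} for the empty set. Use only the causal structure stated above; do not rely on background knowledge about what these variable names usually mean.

Variables eligible for adjustment (non-descendants of SleepHours, excluding SleepHours and Cholesterol): {Age, BloodPressure, Exercise, Genotype, Smoking}.
Backdoor paths from SleepHours to Cholesterol:
  P1: SleepHours <- BloodPressure -> Smoking <- Age -> Cholesterol
  P2: SleepHours <- BloodPressure -> Smoking <- Genotype -> Cholesterol
  P3: SleepHours <- BloodPressure -> Smoking -> Exercise <- Age -> Cholesterol
  P4: SleepHours <- BloodPressure -> Cholesterol
  P5: SleepHours <- Smoking <- Age -> Cholesterol
  P6: SleepHours <- Smoking <- BloodPressure -> Cholesterol
  P7: SleepHours <- Smoking <- Genotype -> Cholesterol
  P8: SleepHours <- Smoking -> Exercise <- Age -> Cholesterol
The empty set is not sufficient: P4 (SleepHours <- BloodPressure -> Cholesterol) has no collider blocking it and no conditioned non-collider, so it is open.
Try {BloodPressure, Smoking}:
  P1: blocked at fork node BloodPressure ∈ conditioning set.
  P2: blocked at fork node BloodPressure ∈ conditioning set.
  P3: blocked at fork node BloodPressure ∈ conditioning set.
  P4: blocked at fork node BloodPressure ∈ conditioning set.
  P5: blocked at chain node Smoking ∈ conditioning set.
  P6: blocked at chain node Smoking ∈ conditioning set.
  P7: blocked at chain node Smoking ∈ conditioning set.
  P8: blocked at fork node Smoking ∈ conditioning set.
{BloodPressure, Smoking} contains no descendant of SleepHours and blocks every backdoor path.
Every element of {BloodPressure, Smoking} is needed (dropping BloodPressure leaves P1 open; dropping Smoking leaves P5 open), so no proper subset is valid.
Among all size-2 subsets of the eligible variables, only {BloodPressure, Smoking} blocks every backdoor path, so it is the unique smallest valid adjustment set.

{BloodPressure, Smoking}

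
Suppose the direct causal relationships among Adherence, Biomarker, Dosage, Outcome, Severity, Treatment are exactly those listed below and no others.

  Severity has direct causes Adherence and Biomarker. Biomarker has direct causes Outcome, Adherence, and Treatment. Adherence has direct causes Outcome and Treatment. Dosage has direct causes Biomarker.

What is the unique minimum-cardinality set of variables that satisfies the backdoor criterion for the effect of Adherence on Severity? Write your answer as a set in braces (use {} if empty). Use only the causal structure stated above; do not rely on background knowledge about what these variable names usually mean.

Variables eligible for adjustment (non-descendants of Adherence, excluding Adherence and Severity): {Outcome, Treatment}.
Backdoor paths from Adherence to Severity:
  P1: Adherence <- Treatment -> Biomarker -> Severity
  P2: Adherence <- Outcome -> Biomarker -> Severity
The empty set is not sufficient: P1 (Adherence <- Treatment -> Biomarker -> Severity) has no collider blocking it and no conditioned non-collider, so it is open.
Try {Outcome, Treatment}:
  P1: blocked at fork node Treatment ∈ conditioning set.
  P2: blocked at fork node Outcome ∈ conditioning set.
{Outcome, Treatment} contains no descendant of Adherence and blocks every backdoor path.
Every element of {Outcome, Treatment} is needed (dropping Outcome leaves P2 open; dropping Treatment leaves P1 open), so no proper subset is valid.
Among all size-2 subsets of the eligible variables, only {Outcome, Treatment} blocks every backdoor path, so it is the unique smallest valid adjustment set.

{Outcome, Treatment}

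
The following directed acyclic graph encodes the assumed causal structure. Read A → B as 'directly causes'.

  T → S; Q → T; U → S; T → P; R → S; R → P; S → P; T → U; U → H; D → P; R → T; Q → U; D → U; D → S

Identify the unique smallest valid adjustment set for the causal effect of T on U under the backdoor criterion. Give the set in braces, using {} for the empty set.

Variables eligible for adjustment (non-descendants of T, excluding T and U): {D, Q, R}.
Backdoor paths from T to U:
  P1: T <- Q -> U
  P2: T <- R -> S <- D -> U
  P3: T <- R -> S <- U
  P4: T <- R -> S -> P <- D -> U
  P5: T <- R -> P <- D -> U
  P6: T <- R -> P <- D -> S <- U
  P7: T <- R -> P <- S <- D -> U
  P8: T <- R -> P <- S <- U
The empty set is not sufficient: P1 (T <- Q -> U) has no collider blocking it and no conditioned non-collider, so it is open.
Try {Q}:
  P1: blocked at fork node Q ∈ conditioning set.
  P2: blocked at collider S (neither it nor any descendant is in the conditioning set).
  P3: blocked at collider S (neither it nor any descendant is in the conditioning set).
  P4: blocked at collider P (neither it nor any descendant is in the conditioning set).
  P5: blocked at collider P (neither it nor any descendant is in the conditioning set).
  P6: blocked at collider P (neither it nor any descendant is in the conditioning set).
  P7: blocked at collider P (neither it nor any descendant is in the conditioning set).
  P8: blocked at collider P (neither it nor any descendant is in the conditioning set).
{Q} contains no descendant of T and blocks every backdoor path.
No other singleton works — e.g. {D} leaves P1 open — so {Q} is the unique smallest valid adjustment set.

{Q}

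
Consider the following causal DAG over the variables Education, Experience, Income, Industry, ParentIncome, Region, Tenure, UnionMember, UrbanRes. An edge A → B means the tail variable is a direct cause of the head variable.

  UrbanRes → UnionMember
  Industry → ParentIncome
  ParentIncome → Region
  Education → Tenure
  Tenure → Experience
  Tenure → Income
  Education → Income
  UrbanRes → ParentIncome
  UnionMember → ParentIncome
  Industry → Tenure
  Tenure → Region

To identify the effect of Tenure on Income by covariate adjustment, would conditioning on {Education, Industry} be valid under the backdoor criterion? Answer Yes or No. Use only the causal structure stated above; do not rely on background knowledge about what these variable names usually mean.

Backdoor paths from Tenure to Income (paths whose first edge points into Tenure):
  P1: Tenure <- Education -> Income
Condition 1 (no descendant of Tenure in the set): holds — descendants of Tenure are {Experience, Income, Region}; none are in {Education, Industry}.
Condition 2 (every backdoor path blocked by {Education, Industry}):
  P1: blocked at fork node Education ∈ conditioning set.
{Education, Industry} satisfies the backdoor criterion.

Yes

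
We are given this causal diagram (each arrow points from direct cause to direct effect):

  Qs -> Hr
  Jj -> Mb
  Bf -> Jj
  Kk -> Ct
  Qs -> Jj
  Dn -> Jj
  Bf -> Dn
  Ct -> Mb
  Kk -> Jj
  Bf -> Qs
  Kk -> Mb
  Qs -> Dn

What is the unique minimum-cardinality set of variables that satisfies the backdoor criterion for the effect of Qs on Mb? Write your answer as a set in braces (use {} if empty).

{Bf}

Variables eligible for adjustment (non-descendants of Qs, excluding Qs and Mb): {Bf, Ct, Kk}.
Backdoor paths from Qs to Mb:
  P1: Qs <- Bf -> Dn -> Jj <- Kk -> Ct -> Mb
  P2: Qs <- Bf -> Dn -> Jj <- Kk -> Mb
  P3: Qs <- Bf -> Dn -> Jj -> Mb
  P4: Qs <- Bf -> Jj <- Kk -> Ct -> Mb
  P5: Qs <- Bf -> Jj <- Kk -> Mb
  P6: Qs <- Bf -> Jj -> Mb
The empty set is not sufficient: P3 (Qs <- Bf -> Dn -> Jj -> Mb) has no collider blocking it and no conditioned non-collider, so it is open.
Try {Bf}:
  P1: blocked at fork node Bf ∈ conditioning set.
  P2: blocked at fork node Bf ∈ conditioning set.
  P3: blocked at fork node Bf ∈ conditioning set.
  P4: blocked at fork node Bf ∈ conditioning set.
  P5: blocked at fork node Bf ∈ conditioning set.
  P6: blocked at fork node Bf ∈ conditioning set.
{Bf} contains no descendant of Qs and blocks every backdoor path.
No other singleton works — e.g. {Kk} leaves P3 open — so {Bf} is the unique smallest valid adjustment set.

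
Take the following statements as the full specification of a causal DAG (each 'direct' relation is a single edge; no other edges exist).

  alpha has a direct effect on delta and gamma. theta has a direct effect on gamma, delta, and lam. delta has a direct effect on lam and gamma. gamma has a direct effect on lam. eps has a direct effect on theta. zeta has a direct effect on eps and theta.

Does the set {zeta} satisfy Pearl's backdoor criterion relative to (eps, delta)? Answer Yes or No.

Yes

Backdoor paths from eps to delta (paths whose first edge points into eps):
  P1: eps <- zeta -> theta -> delta
  P2: eps <- zeta -> theta -> gamma <- alpha -> delta
  P3: eps <- zeta -> theta -> gamma <- delta
  P4: eps <- zeta -> theta -> gamma -> lam <- delta
  P5: eps <- zeta -> theta -> lam <- delta
  P6: eps <- zeta -> theta -> lam <- gamma <- alpha -> delta
  P7: eps <- zeta -> theta -> lam <- gamma <- delta
Condition 1 (no descendant of eps in the set): holds — descendants of eps are {delta, gamma, lam, theta}; none are in {zeta}.
Condition 2 (every backdoor path blocked by {zeta}):
  P1: blocked at fork node zeta ∈ conditioning set.
  P2: blocked at fork node zeta ∈ conditioning set.
  P3: blocked at fork node zeta ∈ conditioning set.
  P4: blocked at fork node zeta ∈ conditioning set.
  P5: blocked at fork node zeta ∈ conditioning set.
  P6: blocked at fork node zeta ∈ conditioning set.
  P7: blocked at fork node zeta ∈ conditioning set.
{zeta} satisfies the backdoor criterion.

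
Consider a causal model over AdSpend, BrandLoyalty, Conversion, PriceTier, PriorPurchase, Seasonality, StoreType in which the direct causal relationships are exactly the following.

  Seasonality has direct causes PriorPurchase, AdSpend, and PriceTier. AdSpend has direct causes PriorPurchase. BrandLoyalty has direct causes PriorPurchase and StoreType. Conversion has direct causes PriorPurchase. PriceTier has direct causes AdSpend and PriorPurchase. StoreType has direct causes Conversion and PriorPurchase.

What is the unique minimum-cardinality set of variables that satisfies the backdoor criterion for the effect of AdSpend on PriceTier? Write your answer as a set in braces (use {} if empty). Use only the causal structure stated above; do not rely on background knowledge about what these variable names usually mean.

Variables eligible for adjustment (non-descendants of AdSpend, excluding AdSpend and PriceTier): {BrandLoyalty, Conversion, PriorPurchase, StoreType}.
Backdoor paths from AdSpend to PriceTier:
  P1: AdSpend <- PriorPurchase -> PriceTier
  P2: AdSpend <- PriorPurchase -> Seasonality <- PriceTier
The empty set is not sufficient: P1 (AdSpend <- PriorPurchase -> PriceTier) has no collider blocking it and no conditioned non-collider, so it is open.
Try {PriorPurchase}:
  P1: blocked at fork node PriorPurchase ∈ conditioning set.
  P2: blocked at fork node PriorPurchase ∈ conditioning set.
{PriorPurchase} contains no descendant of AdSpend and blocks every backdoor path.
No other singleton works — e.g. {Conversion} leaves P1 open — so {PriorPurchase} is the unique smallest valid adjustment set.

{PriorPurchase}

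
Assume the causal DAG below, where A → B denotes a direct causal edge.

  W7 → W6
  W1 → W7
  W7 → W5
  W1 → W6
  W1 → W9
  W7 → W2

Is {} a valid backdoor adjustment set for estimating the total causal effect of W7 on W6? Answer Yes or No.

Backdoor paths from W7 to W6 (paths whose first edge points into W7):
  P1: W7 <- W1 -> W6
Condition 1 (no descendant of W7 in the set): holds — descendants of W7 are {W2, W5, W6}; none are in {}.
Condition 2 (every backdoor path blocked by {}):
  P1: open — no interior node is in the conditioning set.
{} does not satisfy the backdoor criterion.

No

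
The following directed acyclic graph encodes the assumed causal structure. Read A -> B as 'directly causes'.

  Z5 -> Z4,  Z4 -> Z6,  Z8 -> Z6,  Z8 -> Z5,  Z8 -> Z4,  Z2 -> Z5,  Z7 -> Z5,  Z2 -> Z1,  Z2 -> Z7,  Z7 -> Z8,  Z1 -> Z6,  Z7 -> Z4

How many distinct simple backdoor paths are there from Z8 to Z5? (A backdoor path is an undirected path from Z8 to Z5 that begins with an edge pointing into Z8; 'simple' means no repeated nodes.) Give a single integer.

A backdoor path from Z8 to Z5 is any simple undirected path whose first edge points into Z8 (i.e. leaves Z8 via a parent).
Parents of Z8: {Z7}.
Enumerating:
  P1: Z8 <- Z7 <- Z2 -> Z5
  P2: Z8 <- Z7 <- Z2 -> Z1 -> Z6 <- Z4 <- Z5
  P3: Z8 <- Z7 -> Z5
  P4: Z8 <- Z7 -> Z4 <- Z5
  P5: Z8 <- Z7 -> Z4 -> Z6 <- Z1 <- Z2 -> Z5
That exhausts the simple backdoor paths. Count: 5.

5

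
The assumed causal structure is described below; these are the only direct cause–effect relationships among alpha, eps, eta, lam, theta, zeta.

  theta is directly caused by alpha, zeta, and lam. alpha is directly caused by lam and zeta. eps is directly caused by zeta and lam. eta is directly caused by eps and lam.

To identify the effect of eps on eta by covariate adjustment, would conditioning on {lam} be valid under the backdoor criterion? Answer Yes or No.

Yes

Backdoor paths from eps to eta (paths whose first edge points into eps):
  P1: eps <- lam -> eta
  P2: eps <- zeta -> alpha <- lam -> eta
  P3: eps <- zeta -> alpha -> theta <- lam -> eta
  P4: eps <- zeta -> theta <- lam -> eta
  P5: eps <- zeta -> theta <- alpha <- lam -> eta
Condition 1 (no descendant of eps in the set): holds — descendants of eps are {eta}; none are in {lam}.
Condition 2 (every backdoor path blocked by {lam}):
  P1: blocked at fork node lam ∈ conditioning set.
  P2: blocked at collider alpha (neither it nor any descendant is in the conditioning set).
  P3: blocked at collider theta (neither it nor any descendant is in the conditioning set).
  P4: blocked at collider theta (neither it nor any descendant is in the conditioning set).
  P5: blocked at collider theta (neither it nor any descendant is in the conditioning set).
{lam} satisfies the backdoor criterion.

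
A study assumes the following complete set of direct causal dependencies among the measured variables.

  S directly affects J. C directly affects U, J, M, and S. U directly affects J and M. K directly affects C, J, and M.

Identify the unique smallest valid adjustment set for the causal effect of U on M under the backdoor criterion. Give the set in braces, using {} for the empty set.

Variables eligible for adjustment (non-descendants of U, excluding U and M): {C, K, S}.
Backdoor paths from U to M:
  P1: U <- C <- K -> M
  P2: U <- C -> S -> J <- K -> M
  P3: U <- C -> J <- K -> M
  P4: U <- C -> M
The empty set is not sufficient: P1 (U <- C <- K -> M) has no collider blocking it and no conditioned non-collider, so it is open.
Try {C}:
  P1: blocked at chain node C ∈ conditioning set.
  P2: blocked at fork node C ∈ conditioning set.
  P3: blocked at fork node C ∈ conditioning set.
  P4: blocked at fork node C ∈ conditioning set.
{C} contains no descendant of U and blocks every backdoor path.
No other singleton works — e.g. {K} leaves P4 open — so {C} is the unique smallest valid adjustment set.

{C}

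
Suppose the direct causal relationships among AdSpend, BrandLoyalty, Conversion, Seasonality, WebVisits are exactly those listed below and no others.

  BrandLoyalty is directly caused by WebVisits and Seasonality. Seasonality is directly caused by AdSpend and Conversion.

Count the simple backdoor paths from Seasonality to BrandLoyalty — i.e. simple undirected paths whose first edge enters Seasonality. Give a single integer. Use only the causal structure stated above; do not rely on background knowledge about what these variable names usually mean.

A backdoor path from Seasonality to BrandLoyalty is any simple undirected path whose first edge points into Seasonality (i.e. leaves Seasonality via a parent).
Parents of Seasonality: {AdSpend, Conversion}.
No simple path from any parent of Seasonality reaches BrandLoyalty without revisiting Seasonality, so there are no backdoor paths.

0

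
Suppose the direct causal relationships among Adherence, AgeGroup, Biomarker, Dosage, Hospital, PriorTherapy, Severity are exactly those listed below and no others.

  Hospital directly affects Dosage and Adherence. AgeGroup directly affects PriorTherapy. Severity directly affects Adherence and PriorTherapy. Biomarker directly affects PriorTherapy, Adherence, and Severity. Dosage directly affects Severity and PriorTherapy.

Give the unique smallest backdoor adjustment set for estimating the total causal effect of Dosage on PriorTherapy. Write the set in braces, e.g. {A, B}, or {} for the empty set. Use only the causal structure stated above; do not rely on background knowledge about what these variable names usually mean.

{}

Variables eligible for adjustment (non-descendants of Dosage, excluding Dosage and PriorTherapy): {AgeGroup, Biomarker, Hospital}.
Backdoor paths from Dosage to PriorTherapy:
  P1: Dosage <- Hospital -> Adherence <- Biomarker -> Severity -> PriorTherapy
  P2: Dosage <- Hospital -> Adherence <- Biomarker -> PriorTherapy
  P3: Dosage <- Hospital -> Adherence <- Severity <- Biomarker -> PriorTherapy
  P4: Dosage <- Hospital -> Adherence <- Severity -> PriorTherapy
Each backdoor path contains an unconditioned collider, so every path is already blocked with the empty conditioning set:
  P1: blocked at collider Adherence (neither it nor any descendant is in the conditioning set).
  P2: blocked at collider Adherence (neither it nor any descendant is in the conditioning set).
  P3: blocked at collider Adherence (neither it nor any descendant is in the conditioning set).
  P4: blocked at collider Adherence (neither it nor any descendant is in the conditioning set).
The empty set is therefore the unique smallest valid set.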